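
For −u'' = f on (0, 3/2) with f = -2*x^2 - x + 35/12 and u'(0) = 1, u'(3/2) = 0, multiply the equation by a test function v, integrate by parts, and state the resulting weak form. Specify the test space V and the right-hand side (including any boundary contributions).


V = H^1(0, 3/2) (v unrestricted at boundary; u is determined up to an additive constant); weak form: ∫_0^3/2 u'v' dx = ∫_0^3/2 (-2*x^2 - x + 35/12) v dx − v(0) for all v ∈ V.

Multiply both sides by a test function v and integrate from 0 to 3/2:
  ∫_0^3/2 −u''(x) v(x) dx = ∫_0^3/2 f(x) v(x) dx.
Integrate the LHS by parts once:
  ∫_0^3/2 −u'' v dx = −[u'(x) v(x)]_0^3/2 + ∫_0^3/2 u'(x) v'(x) dx.
Thus ∫_0^3/2 u'(x) v'(x) dx = ∫_0^3/2 f(x) v(x) dx + [u'(x) v(x)]_0^3/2.
Choose V so that boundary terms are either known or forced to vanish.
u has inhomogeneous Neumann u'(0) = 1, u'(3/2) = 0. [u' v]_0^3/2 = (0)·v(3/2) − (1)·v(0) = − v(0). Take V = H^1(0, 3/2); boundary term becomes part of RHS.
Weak formulation: find u (satisfying any essential BC) such that ∫_0^3/2 u'(x) v'(x) dx = ∫_0^3/2 f v dx − v(0) for all v ∈ V (Neumann data are natural BCs: they enter the RHS as boundary terms).
Substituting f(x) = -2*x^2 - x + 35/12, the right-hand side is ∫_0^3/2 (-2*x^2 - x + 35/12) v dx − v(0).
Compatibility check (pure Neumann): taking v ≡ 1 ∈ V gives 0 = ∫_0^3/2 f dx + (0) − (1), i.e. ∫_0^3/2 f dx must equal u'(0) − u'(3/2) = 1. Indeed ∫_0^3/2 (-2*x^2 - x + 35/12) dx = 1, so the data are compatible. The solution is then unique only up to an additive constant (fix it e.g. by requiring ∫_0^3/2 u dx = 0).


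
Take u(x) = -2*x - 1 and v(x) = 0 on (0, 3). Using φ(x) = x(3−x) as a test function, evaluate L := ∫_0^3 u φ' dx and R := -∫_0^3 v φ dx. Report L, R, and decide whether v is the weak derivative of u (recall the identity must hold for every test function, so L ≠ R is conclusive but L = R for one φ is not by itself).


LHS = 9, RHS = 0. No, v is not the weak derivative of u.

u(x) = -2*x - 1, classical derivative u'(x) = -2.
φ(x) = x(3−x), so φ'(x) = 3 - 2*x.
Note φ(0) = φ(3) = 0, so the boundary term u·φ vanishes.
LHS = ∫_0^3 u(x) φ'(x) dx = ∫_0^3 (4*x^2 - 4*x - 3) dx. Term by term:
  ∫_0^3 4*x^2 dx = 36;  ∫_0^3 -4*x dx = -18;  ∫_0^3 -3 dx = -9.
Sum: 36 − 18 − 9 = 9.
So LHS = 9.
∫_0^3 v(x) φ(x) dx = ∫_0^3 (0) dx. Term by term:
  ∫_0^3 0 dx = 0.
So RHS = -∫_0^3 v(x) φ(x) dx = 0.
LHS − RHS = 9 ≠ 0, so the identity fails.
(For a valid weak derivative the identity must hold for EVERY test function, in particular this one. The failure shows v is NOT the weak derivative of u.)
Correct weak derivative would be u'(x) = -2.


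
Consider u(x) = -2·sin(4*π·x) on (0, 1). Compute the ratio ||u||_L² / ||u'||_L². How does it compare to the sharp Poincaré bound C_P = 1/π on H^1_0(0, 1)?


||u||_L² / ||u'||_L² = 1/(4*π) < C_P = 1/π.

u(x) = -2·sin(4*π·x), so u'(x) = -8*π*cos(4*π*x).
Writing u(x) = A·sin(kπx/L) with A = -2 and k = 4, use ∫_0^L sin²(kπx/L) dx = L/2 and ∫_0^L cos²(kπx/L) dx = L/2.
u² = 4·sin²(4*π·x) and (u')² = 64*π^2·cos²(4*π·x), and each of sin², cos² integrates to L/2 = 1/2 over (0, 1).
∫_0^1 u² dx = 2, so ||u||_L² = sqrt(2).
∫_0^1 (u')² dx = 32*π^2, so ||u'||_L² = 4*sqrt(2)*π.
Ratio ||u||_L² / ||u'||_L² = 1/(4*π).
Sharp Poincaré constant on H^1_0(0, 1) is C_P = L/π = 1/π, achieved by sin(π·x).
This is the k = 4 harmonic; the ratio L/(kπ) is strictly less than C_P = L/π, consistent with the sharp inequality ||u||_L² ≤ C_P ||u'||_L².


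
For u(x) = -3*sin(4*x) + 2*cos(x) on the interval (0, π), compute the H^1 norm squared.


||u||_{H^1(0,π)}^2 = -64/5 + 161*π/2

u'(x) = -2*sin(x) - 12*cos(4*x).
Expand u² and (u')² and integrate term by term on (0, π), using: for integers n ≥ 1, ∫_0^π sin²(nx) dx = ∫_0^π cos²(nx) dx = π/2; for n ≠ n', ∫_0^π sin(nx)sin(n'x) dx = ∫_0^π cos(nx)cos(n'x) dx = 0; and by product-to-sum, ∫_0^π sin(nx)cos(n'x) dx = ½∫_0^π [sin((n+n')x) + sin((n−n')x)] dx, which is 0 when n+n' is even and 2n/(n²−n'²) when n+n' is odd (it need not vanish on (0, π)).
  u² squared terms: (-3)²·∫sin(4x)² dx = 9·π/2 = 9*π/2;  (2)²·∫cos(x)² dx = 4·π/2 = 2*π.
  u² cross terms: 2·(-3)·(2)·∫sin(4x)·cos(x) dx = -12·(8/15) = -32/5.
  So ∫_0^π u² dx = 9*π/2 + 2*π − 32/5 = -32/5 + 13*π/2.
  (u')² squared terms: (-12)²·∫cos(4x)² dx = 144·π/2 = 72*π;  (-2)²·∫sin(x)² dx = 4·π/2 = 2*π.
  (u')² cross terms: 2·(-12)·(-2)·∫cos(4x)·sin(x) dx = 48·(-2/15) = -32/5.
  So ∫_0^π (u')² dx = 72*π + 2*π − 32/5 = -32/5 + 74*π.
||u||_{H^1}^2 = (-32/5 + 13*π/2) + (-32/5 + 74*π) = -64/5 + 161*π/2.


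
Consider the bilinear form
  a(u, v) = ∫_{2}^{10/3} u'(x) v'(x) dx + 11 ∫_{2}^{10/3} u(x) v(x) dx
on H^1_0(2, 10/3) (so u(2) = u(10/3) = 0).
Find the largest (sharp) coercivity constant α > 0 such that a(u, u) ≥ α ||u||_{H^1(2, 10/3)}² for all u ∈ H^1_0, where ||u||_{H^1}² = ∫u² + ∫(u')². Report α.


α = 1

Coercivity of a(·,·) on H^1_0(2, 10/3) means a(u, u) ≥ α ||u||_{H^1}² for every u ∈ H^1_0.
The interval has length L = 4/3, and Poincaré/coercivity depend only on L. Here a(u, u) = ∫(u')² + (11)·∫u².
Here c = 11 ≥ 1, so a(u,u) = ∫(u')² + c∫u² ≥ ∫(u')² + ∫u² = ||u||_{H^1}², i.e. α = 1 works. No larger α is possible: a(u,u) ≥ α||u||_{H^1}² means (1−α)∫(u')² ≥ (α−c)∫u², and for the modes u_n = sin(nπ(x−x₀)/L) (x₀ the left endpoint) one has ∫u_n²/∫(u_n')² = (L/(nπ))² → 0, so a(u_n,u_n)/||u_n||_{H^1}² → 1. Hence the optimal constant is α = 1.
Therefore α = 1.


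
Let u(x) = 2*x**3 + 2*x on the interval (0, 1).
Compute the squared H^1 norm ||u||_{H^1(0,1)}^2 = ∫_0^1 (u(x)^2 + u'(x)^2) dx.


||u||_{H^1}^2 = 2384/105

The H^1 norm (squared) on an interval (0, L) is
  ||u||_{H^1}^2 = ∫_0^L u(x)^2 dx + ∫_0^L u'(x)^2 dx.
Compute u'(x) = 6*x**2 + 2.
Then u(x)^2 = 4*x**6 + 8*x**4 + 4*x**2 and u'(x)^2 = 36*x**4 + 24*x**2 + 4.
Integrate each monomial from 0 to 1 using ∫_0^1 c·x^n dx = c·1^(n+1)/(n+1):
  ∫_0^1 u(x)^2 dx = ∫_0^1 (4*x^6 + 8*x^4 + 4*x^2) dx. Term by term:
    ∫_0^1 4*x^6 dx = 4/7;  ∫_0^1 8*x^4 dx = 8/5;  ∫_0^1 4*x^2 dx = 4/3.
  Sum: 4/7 + 8/5 + 4/3 = 368/105.
  ∫_0^1 u'(x)^2 dx = ∫_0^1 (36*x^4 + 24*x^2 + 4) dx. Term by term:
    ∫_0^1 36*x^4 dx = 36/5;  ∫_0^1 24*x^2 dx = 8;  ∫_0^1 4 dx = 4.
  Sum: 36/5 + 8 + 4 = 96/5.
Adding: ||u||_{H^1}^2 = 368/105 + 96/5 = 2384/105.


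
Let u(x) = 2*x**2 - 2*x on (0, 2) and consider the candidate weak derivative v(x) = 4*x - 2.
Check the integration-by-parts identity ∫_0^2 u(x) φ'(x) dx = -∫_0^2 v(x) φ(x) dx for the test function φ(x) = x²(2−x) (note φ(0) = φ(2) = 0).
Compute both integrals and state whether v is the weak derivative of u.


LHS = -56/15, RHS = -56/15. Yes, v = u' weakly.

u(x) = 2*x**2 - 2*x, classical derivative u'(x) = 4*x - 2.
φ(x) = x²(2−x), so φ'(x) = x*(4 - 3*x).
Note φ(0) = φ(2) = 0, so the boundary term u·φ vanishes.
LHS = ∫_0^2 u(x) φ'(x) dx = ∫_0^2 (-6*x^4 + 14*x^3 - 8*x^2) dx. Term by term:
  ∫_0^2 -6*x^4 dx = -192/5;  ∫_0^2 14*x^3 dx = 56;  ∫_0^2 -8*x^2 dx = -64/3.
Sum: -192/5 + 56 − 64/3 = -56/15.
So LHS = -56/15.
∫_0^2 v(x) φ(x) dx = ∫_0^2 (-4*x^4 + 10*x^3 - 4*x^2) dx. Term by term:
  ∫_0^2 -4*x^4 dx = -128/5;  ∫_0^2 10*x^3 dx = 40;  ∫_0^2 -4*x^2 dx = -32/3.
Sum: -128/5 + 40 − 32/3 = 56/15.
So RHS = -∫_0^2 v(x) φ(x) dx = -56/15.
LHS = RHS, so the identity holds for this test φ.
Moreover u is smooth here and v(x) = u'(x) = 4*x - 2 pointwise, so the identity holds for every test function. Hence v is the weak derivative of u.


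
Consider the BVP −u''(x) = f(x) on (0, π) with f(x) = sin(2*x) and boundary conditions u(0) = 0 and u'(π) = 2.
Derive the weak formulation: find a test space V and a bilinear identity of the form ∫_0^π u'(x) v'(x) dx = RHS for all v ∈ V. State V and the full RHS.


V = {v ∈ H^1(0, π) : v(0) = 0} (test functions vanish at x = 0 where u is specified); weak form: ∫_0^π u'v' dx = ∫_0^π (sin(2*x)) v dx + 2·v(π) for all v ∈ V.

Multiply both sides by a test function v and integrate from 0 to π:
  ∫_0^π −u''(x) v(x) dx = ∫_0^π f(x) v(x) dx.
Integrate the LHS by parts once:
  ∫_0^π −u'' v dx = −[u'(x) v(x)]_0^π + ∫_0^π u'(x) v'(x) dx.
Thus ∫_0^π u'(x) v'(x) dx = ∫_0^π f(x) v(x) dx + [u'(x) v(x)]_0^π.
Choose V so that boundary terms are either known or forced to vanish.
Mixed BC: u(0) = 0 (Dirichlet) and u'(π) = 2 (Neumann). Define V = {v ∈ H^1(0, π) : v(0) = 0}. Then [u' v]_0^π = u'(π)·v(π) − u'(0)·0 = 2·v(π).
Weak formulation: find u (satisfying any essential BC) such that ∫_0^π u'(x) v'(x) dx = ∫_0^π f v dx + 2·v(π) for all v ∈ V (Dirichlet at 0 absorbed into V; Neumann datum at x = π contributes the boundary term).
Substituting f(x) = sin(2*x), the right-hand side is ∫_0^π (sin(2*x)) v dx + 2·v(π).


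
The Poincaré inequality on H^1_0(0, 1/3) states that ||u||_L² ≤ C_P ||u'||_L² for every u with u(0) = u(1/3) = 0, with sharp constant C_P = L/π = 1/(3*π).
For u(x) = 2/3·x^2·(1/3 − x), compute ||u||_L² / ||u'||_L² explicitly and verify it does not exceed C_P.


||u||_L² / ||u'||_L² = sqrt(14)/42 < C_P = 1/(3*π).

u(x) = 2/3·x^2·(1/3 − x), so u'(x) = 2*x*(2 - 9*x)/9.
u(x) = 2/3·x^2·(1/3 − x) vanishes at x = 0 and x = 1/3, so u ∈ H^1_0(0, 1/3). Differentiate via the product rule and integrate the resulting polynomials term by term.
  ∫_0^1/3 u² dx = ∫_0^1/3 (4*x^6/9 - 8*x^5/27 + 4*x^4/81) dx. Term by term:
    ∫_0^1/3 4*x^6/9 dx = 4/137781;  ∫_0^1/3 -8*x^5/27 dx = -4/59049;  ∫_0^1/3 4*x^4/81 dx = 4/98415.
  Sum: 4/137781 − 4/59049 + 4/98415 = 4/2066715.
  ∫_0^1/3 (u')² dx = ∫_0^1/3 (4*x^4 - 16*x^3/9 + 16*x^2/81) dx. Term by term:
    ∫_0^1/3 4*x^4 dx = 4/1215;  ∫_0^1/3 -16*x^3/9 dx = -4/729;  ∫_0^1/3 16*x^2/81 dx = 16/6561.
  Sum: 4/1215 − 4/729 + 16/6561 = 8/32805.
∫_0^1/3 u² dx = 4/2066715, so ||u||_L² = 2*sqrt(35)/8505.
∫_0^1/3 (u')² dx = 8/32805, so ||u'||_L² = 2*sqrt(10)/405.
Ratio ||u||_L² / ||u'||_L² = sqrt(14)/42.
Sharp Poincaré constant on H^1_0(0, 1/3) is C_P = L/π = 1/(3*π), achieved by sin(3*π·x).
A polynomial bump cannot attain the sharp Poincaré constant (only the first sine eigenfunction does), so the ratio is strictly less than C_P, consistent with ||u||_L² ≤ C_P ||u'||_L².


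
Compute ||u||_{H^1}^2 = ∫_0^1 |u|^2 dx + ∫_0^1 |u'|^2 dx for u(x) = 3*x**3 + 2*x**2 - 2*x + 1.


||u||_{H^1}^2 = 1847/70

The H^1 norm (squared) on an interval (0, L) is
  ||u||_{H^1}^2 = ∫_0^L u(x)^2 dx + ∫_0^L u'(x)^2 dx.
Compute u'(x) = 9*x**2 + 4*x - 2.
Then u(x)^2 = 9*x**6 + 12*x**5 - 8*x**4 - 2*x**3 + 8*x**2 - 4*x + 1 and u'(x)^2 = 81*x**4 + 72*x**3 - 20*x**2 - 16*x + 4.
Integrate each monomial from 0 to 1 using ∫_0^1 c·x^n dx = c·1^(n+1)/(n+1):
  ∫_0^1 u(x)^2 dx = ∫_0^1 (9*x^6 + 12*x^5 - 8*x^4 - 2*x^3 + 8*x^2 - 4*x + 1) dx. Term by term:
    ∫_0^1 9*x^6 dx = 9/7;  ∫_0^1 12*x^5 dx = 2;  ∫_0^1 -8*x^4 dx = -8/5;
    ∫_0^1 -2*x^3 dx = -1/2;  ∫_0^1 8*x^2 dx = 8/3;  ∫_0^1 -4*x dx = -2;
    ∫_0^1 1 dx = 1.
  Sum: 9/7 + 2 − 8/5 − 1/2 + 8/3 − 2 + 1 = 599/210.
  ∫_0^1 u'(x)^2 dx = ∫_0^1 (81*x^4 + 72*x^3 - 20*x^2 - 16*x + 4) dx. Term by term:
    ∫_0^1 81*x^4 dx = 81/5;  ∫_0^1 72*x^3 dx = 18;  ∫_0^1 -20*x^2 dx = -20/3;
    ∫_0^1 -16*x dx = -8;  ∫_0^1 4 dx = 4.
  Sum: 81/5 + 18 − 20/3 − 8 + 4 = 353/15.
Adding: ||u||_{H^1}^2 = 599/210 + 353/15 = 1847/70.


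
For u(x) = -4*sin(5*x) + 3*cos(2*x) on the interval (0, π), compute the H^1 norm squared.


||u||_{H^1(0,π)}^2 = -400/7 + 461*π/2

u'(x) = -6*sin(2*x) - 20*cos(5*x).
Expand u² and (u')² and integrate term by term on (0, π), using: for integers n ≥ 1, ∫_0^π sin²(nx) dx = ∫_0^π cos²(nx) dx = π/2; for n ≠ n', ∫_0^π sin(nx)sin(n'x) dx = ∫_0^π cos(nx)cos(n'x) dx = 0; and by product-to-sum, ∫_0^π sin(nx)cos(n'x) dx = ½∫_0^π [sin((n+n')x) + sin((n−n')x)] dx, which is 0 when n+n' is even and 2n/(n²−n'²) when n+n' is odd (it need not vanish on (0, π)).
  u² squared terms: (-4)²·∫sin(5x)² dx = 16·π/2 = 8*π;  (3)²·∫cos(2x)² dx = 9·π/2 = 9*π/2.
  u² cross terms: 2·(-4)·(3)·∫sin(5x)·cos(2x) dx = -24·(10/21) = -80/7.
  So ∫_0^π u² dx = 8*π + 9*π/2 − 80/7 = -80/7 + 25*π/2.
  (u')² squared terms: (-20)²·∫cos(5x)² dx = 400·π/2 = 200*π;  (-6)²·∫sin(2x)² dx = 36·π/2 = 18*π.
  (u')² cross terms: 2·(-20)·(-6)·∫cos(5x)·sin(2x) dx = 240·(-4/21) = -320/7.
  So ∫_0^π (u')² dx = 200*π + 18*π − 320/7 = -320/7 + 218*π.
||u||_{H^1}^2 = (-80/7 + 25*π/2) + (-320/7 + 218*π) = -400/7 + 461*π/2.


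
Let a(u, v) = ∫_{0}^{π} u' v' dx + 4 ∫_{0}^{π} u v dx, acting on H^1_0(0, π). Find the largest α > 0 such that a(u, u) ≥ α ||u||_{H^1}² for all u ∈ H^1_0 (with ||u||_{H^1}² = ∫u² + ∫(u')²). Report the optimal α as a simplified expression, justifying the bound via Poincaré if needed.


α = 1

Coercivity of a(·,·) on H^1_0(0, π) means a(u, u) ≥ α ||u||_{H^1}² for every u ∈ H^1_0.
The interval has length L = π, and Poincaré/coercivity depend only on L. Here a(u, u) = ∫(u')² + (4)·∫u².
Here c = 4 ≥ 1, so a(u,u) = ∫(u')² + c∫u² ≥ ∫(u')² + ∫u² = ||u||_{H^1}², i.e. α = 1 works. No larger α is possible: a(u,u) ≥ α||u||_{H^1}² means (1−α)∫(u')² ≥ (α−c)∫u², and for the modes u_n = sin(nπ(x−x₀)/L) (x₀ the left endpoint) one has ∫u_n²/∫(u_n')² = (L/(nπ))² → 0, so a(u_n,u_n)/||u_n||_{H^1}² → 1. Hence the optimal constant is α = 1.
Therefore α = 1.


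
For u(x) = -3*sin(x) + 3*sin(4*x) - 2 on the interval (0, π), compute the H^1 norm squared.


||u||_{H^1(0,π)}^2 = 24 + 179*π/2

u'(x) = -3*cos(x) + 12*cos(4*x).
Expand u² and (u')² and integrate term by term on (0, π), using: for integers n ≥ 1, ∫_0^π sin²(nx) dx = ∫_0^π cos²(nx) dx = π/2; for n ≠ n', ∫_0^π sin(nx)sin(n'x) dx = ∫_0^π cos(nx)cos(n'x) dx = 0; and by product-to-sum, ∫_0^π sin(nx)cos(n'x) dx = ½∫_0^π [sin((n+n')x) + sin((n−n')x)] dx, which is 0 when n+n' is even and 2n/(n²−n'²) when n+n' is odd (it need not vanish on (0, π)). For the constant mode: ∫_0^π 1 dx = π, ∫_0^π cos(nx) dx = 0, ∫_0^π sin(nx) dx = (1−(−1)^n)/n.
  u² squared terms: (-2)²·∫1 dx = 4·π = 4*π;  (-3)²·∫sin(x)² dx = 9·π/2 = 9*π/2;  (3)²·∫sin(4x)² dx = 9·π/2 = 9*π/2.
  u² cross terms: 2·(-2)·(-3)·∫1·sin(x) dx = 12·(2) = 24;  2·(-2)·(3)·∫1·sin(4x) dx = -12·(0) = 0;  2·(-3)·(3)·∫sin(x)·sin(4x) dx = -18·(0) = 0.
  So ∫_0^π u² dx = 4*π + 9*π/2 + 9*π/2 + 24 + 0 + 0 = 24 + 13*π.
  (u')² squared terms: (-3)²·∫cos(x)² dx = 9·π/2 = 9*π/2;  (12)²·∫cos(4x)² dx = 144·π/2 = 72*π.
  (u')² cross terms: 2·(-3)·(12)·∫cos(x)·cos(4x) dx = -72·(0) = 0.
  So ∫_0^π (u')² dx = 9*π/2 + 72*π + 0 = 153*π/2.
||u||_{H^1}^2 = (24 + 13*π) + (153*π/2) = 24 + 179*π/2.


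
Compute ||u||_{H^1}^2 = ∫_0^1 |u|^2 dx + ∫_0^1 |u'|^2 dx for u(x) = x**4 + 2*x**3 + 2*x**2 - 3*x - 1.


||u||_{H^1}^2 = 13843/630

The H^1 norm (squared) on an interval (0, L) is
  ||u||_{H^1}^2 = ∫_0^L u(x)^2 dx + ∫_0^L u'(x)^2 dx.
Compute u'(x) = 4*x**3 + 6*x**2 + 4*x - 3.
Then u(x)^2 = x**8 + 4*x**7 + 8*x**6 + 2*x**5 - 10*x**4 - 16*x**3 + 5*x**2 + 6*x + 1 and u'(x)^2 = 16*x**6 + 48*x**5 + 68*x**4 + 24*x**3 - 20*x**2 - 24*x + 9.
Integrate each monomial from 0 to 1 using ∫_0^1 c·x^n dx = c·1^(n+1)/(n+1):
  ∫_0^1 u(x)^2 dx = ∫_0^1 (x^8 + 4*x^7 + 8*x^6 + 2*x^5 - 10*x^4 - 16*x^3 + 5*x^2 + 6*x + 1) dx. Term by term:
    ∫_0^1 x^8 dx = 1/9;  ∫_0^1 4*x^7 dx = 1/2;  ∫_0^1 8*x^6 dx = 8/7;
    ∫_0^1 2*x^5 dx = 1/3;  ∫_0^1 -10*x^4 dx = -2;  ∫_0^1 -16*x^3 dx = -4;
    ∫_0^1 5*x^2 dx = 5/3;  ∫_0^1 6*x dx = 3;  ∫_0^1 1 dx = 1.
  Sum: 1/9 + 1/2 + 8/7 + 1/3 − 2 − 4 + 5/3 + 3 + 1 = 221/126.
  ∫_0^1 u'(x)^2 dx = ∫_0^1 (16*x^6 + 48*x^5 + 68*x^4 + 24*x^3 - 20*x^2 - 24*x + 9) dx. Term by term:
    ∫_0^1 16*x^6 dx = 16/7;  ∫_0^1 48*x^5 dx = 8;  ∫_0^1 68*x^4 dx = 68/5;
    ∫_0^1 24*x^3 dx = 6;  ∫_0^1 -20*x^2 dx = -20/3;  ∫_0^1 -24*x dx = -12;
    ∫_0^1 9 dx = 9.
  Sum: 16/7 + 8 + 68/5 + 6 − 20/3 − 12 + 9 = 2123/105.
Adding: ||u||_{H^1}^2 = 221/126 + 2123/105 = 13843/630.


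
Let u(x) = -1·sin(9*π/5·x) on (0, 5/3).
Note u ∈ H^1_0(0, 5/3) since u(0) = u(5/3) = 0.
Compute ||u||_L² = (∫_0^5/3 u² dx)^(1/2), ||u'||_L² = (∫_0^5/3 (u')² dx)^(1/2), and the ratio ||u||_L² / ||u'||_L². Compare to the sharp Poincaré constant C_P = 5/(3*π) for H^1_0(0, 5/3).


||u||_L² / ||u'||_L² = 5/(9*π) < C_P = 5/(3*π).

u(x) = -1·sin(9*π/5·x), so u'(x) = -9*π*cos(9*π*x/5)/5.
Writing u(x) = A·sin(kπx/L) with A = -1 and k = 3, use ∫_0^L sin²(kπx/L) dx = L/2 and ∫_0^L cos²(kπx/L) dx = L/2.
u² = 1·sin²(9*π/5·x) and (u')² = 81*π^2/25·cos²(9*π/5·x), and each of sin², cos² integrates to L/2 = 5/6 over (0, 5/3).
∫_0^5/3 u² dx = 5/6, so ||u||_L² = sqrt(30)/6.
∫_0^5/3 (u')² dx = 27*π^2/10, so ||u'||_L² = 3*sqrt(30)*π/10.
Ratio ||u||_L² / ||u'||_L² = 5/(9*π).
Sharp Poincaré constant on H^1_0(0, 5/3) is C_P = L/π = 5/(3*π), achieved by sin(3*π/5·x).
This is the k = 3 harmonic; the ratio L/(kπ) is strictly less than C_P = L/π, consistent with the sharp inequality ||u||_L² ≤ C_P ||u'||_L².


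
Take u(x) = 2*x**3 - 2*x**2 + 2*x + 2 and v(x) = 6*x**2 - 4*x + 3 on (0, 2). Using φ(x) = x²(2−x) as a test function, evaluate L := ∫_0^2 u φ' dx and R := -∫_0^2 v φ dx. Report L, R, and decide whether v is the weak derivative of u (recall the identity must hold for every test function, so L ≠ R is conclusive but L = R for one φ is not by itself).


LHS = -136/15, RHS = -52/5. No, v is not the weak derivative of u.

u(x) = 2*x**3 - 2*x**2 + 2*x + 2, classical derivative u'(x) = 6*x**2 - 4*x + 2.
φ(x) = x²(2−x), so φ'(x) = x*(4 - 3*x).
Note φ(0) = φ(2) = 0, so the boundary term u·φ vanishes.
LHS = ∫_0^2 u(x) φ'(x) dx = ∫_0^2 (-6*x^5 + 14*x^4 - 14*x^3 + 2*x^2 + 8*x) dx. Term by term:
  ∫_0^2 -6*x^5 dx = -64;  ∫_0^2 14*x^4 dx = 448/5;  ∫_0^2 -14*x^3 dx = -56;
  ∫_0^2 2*x^2 dx = 16/3;  ∫_0^2 8*x dx = 16.
Sum: -64 + 448/5 − 56 + 16/3 + 16 = -136/15.
So LHS = -136/15.
∫_0^2 v(x) φ(x) dx = ∫_0^2 (-6*x^5 + 16*x^4 - 11*x^3 + 6*x^2) dx. Term by term:
  ∫_0^2 -6*x^5 dx = -64;  ∫_0^2 16*x^4 dx = 512/5;  ∫_0^2 -11*x^3 dx = -44;
  ∫_0^2 6*x^2 dx = 16.
Sum: -64 + 512/5 − 44 + 16 = 52/5.
So RHS = -∫_0^2 v(x) φ(x) dx = -52/5.
LHS − RHS = 4/3 ≠ 0, so the identity fails.
(For a valid weak derivative the identity must hold for EVERY test function, in particular this one. The failure shows v is NOT the weak derivative of u.)
Correct weak derivative would be u'(x) = 6*x**2 - 4*x + 2.


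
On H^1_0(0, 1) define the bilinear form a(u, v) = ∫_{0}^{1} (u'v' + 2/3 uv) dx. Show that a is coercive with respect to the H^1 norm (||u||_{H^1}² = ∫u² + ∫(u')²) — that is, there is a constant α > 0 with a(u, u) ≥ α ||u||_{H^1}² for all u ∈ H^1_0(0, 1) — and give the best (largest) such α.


α = (2/3 + π^2)/(1 + π^2)

Coercivity of a(·,·) on H^1_0(0, 1) means a(u, u) ≥ α ||u||_{H^1}² for every u ∈ H^1_0.
The interval has length L = 1, and Poincaré/coercivity depend only on L. Here a(u, u) = ∫(u')² + (2/3)·∫u².
Here 0 < c = 2/3 < 1. The condition a(u,u) ≥ α||u||_{H^1}² reads (1−α)∫(u')² ≥ (α−c)∫u². Any admissible α is ≤ 1 (rapidly oscillating u have ∫u²/∫(u')² → 0), and α = 1 would force 0 ≥ (1−c)∫u², impossible since c < 1; so 1−α > 0. By the sharp Poincaré inequality on H^1_0 of an interval of length L, ∫(u')² ≥ (π/L)²∫u² with equality for the first sine mode sin(π(x−x₀)/L) (x₀ the left endpoint), so the inequality holds for all u iff (1−α)(π/L)² ≥ α − c, i.e. α ≤ ((π/L)² + c)/((π/L)² + 1) = (1 + c(L/π)²)/(1 + (L/π)²). With (π/L)² = π^2 and c = 2/3, the largest admissible constant is α = ((π/L)² + c)/((π/L)² + 1).
Simplifying, α = (2/3 + π^2)/(1 + π^2).


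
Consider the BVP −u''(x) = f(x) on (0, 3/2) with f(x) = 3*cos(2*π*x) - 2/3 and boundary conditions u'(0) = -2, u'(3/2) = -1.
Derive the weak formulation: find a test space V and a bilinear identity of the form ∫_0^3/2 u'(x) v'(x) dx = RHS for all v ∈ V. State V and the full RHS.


V = H^1(0, 3/2) (v unrestricted at boundary; u is determined up to an additive constant); weak form: ∫_0^3/2 u'v' dx = ∫_0^3/2 (3*cos(2*π*x) - 2/3) v dx − v(3/2) + 2·v(0) for all v ∈ V.

Multiply both sides by a test function v and integrate from 0 to 3/2:
  ∫_0^3/2 −u''(x) v(x) dx = ∫_0^3/2 f(x) v(x) dx.
Integrate the LHS by parts once:
  ∫_0^3/2 −u'' v dx = −[u'(x) v(x)]_0^3/2 + ∫_0^3/2 u'(x) v'(x) dx.
Thus ∫_0^3/2 u'(x) v'(x) dx = ∫_0^3/2 f(x) v(x) dx + [u'(x) v(x)]_0^3/2.
Choose V so that boundary terms are either known or forced to vanish.
u has inhomogeneous Neumann u'(0) = -2, u'(3/2) = -1. [u' v]_0^3/2 = (-1)·v(3/2) − (-2)·v(0) = − v(3/2) + 2·v(0). Take V = H^1(0, 3/2); boundary term becomes part of RHS.
Weak formulation: find u (satisfying any essential BC) such that ∫_0^3/2 u'(x) v'(x) dx = ∫_0^3/2 f v dx − v(3/2) + 2·v(0) for all v ∈ V (Neumann data are natural BCs: they enter the RHS as boundary terms).
Substituting f(x) = 3*cos(2*π*x) - 2/3, the right-hand side is ∫_0^3/2 (3*cos(2*π*x) - 2/3) v dx − v(3/2) + 2·v(0).
Compatibility check (pure Neumann): taking v ≡ 1 ∈ V gives 0 = ∫_0^3/2 f dx + (-1) − (-2), i.e. ∫_0^3/2 f dx must equal u'(0) − u'(3/2) = -1. Indeed ∫_0^3/2 (3*cos(2*π*x) - 2/3) dx = -1, so the data are compatible. The solution is then unique only up to an additive constant (fix it e.g. by requiring ∫_0^3/2 u dx = 0).


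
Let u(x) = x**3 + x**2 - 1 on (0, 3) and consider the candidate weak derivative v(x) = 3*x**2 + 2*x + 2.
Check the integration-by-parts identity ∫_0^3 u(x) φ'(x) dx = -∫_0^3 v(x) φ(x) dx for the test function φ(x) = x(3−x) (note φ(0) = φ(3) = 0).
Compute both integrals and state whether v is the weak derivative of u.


LHS = -999/20, RHS = -1179/20. No, v is not the weak derivative of u.

u(x) = x**3 + x**2 - 1, classical derivative u'(x) = 3*x**2 + 2*x.
φ(x) = x(3−x), so φ'(x) = 3 - 2*x.
Note φ(0) = φ(3) = 0, so the boundary term u·φ vanishes.
LHS = ∫_0^3 u(x) φ'(x) dx = ∫_0^3 (-2*x^4 + x^3 + 3*x^2 + 2*x - 3) dx. Term by term:
  ∫_0^3 -2*x^4 dx = -486/5;  ∫_0^3 x^3 dx = 81/4;  ∫_0^3 3*x^2 dx = 27;
  ∫_0^3 2*x dx = 9;  ∫_0^3 -3 dx = -9.
Sum: -486/5 + 81/4 + 27 + 9 − 9 = -999/20.
So LHS = -999/20.
∫_0^3 v(x) φ(x) dx = ∫_0^3 (-3*x^4 + 7*x^3 + 4*x^2 + 6*x) dx. Term by term:
  ∫_0^3 -3*x^4 dx = -729/5;  ∫_0^3 7*x^3 dx = 567/4;  ∫_0^3 4*x^2 dx = 36;
  ∫_0^3 6*x dx = 27.
Sum: -729/5 + 567/4 + 36 + 27 = 1179/20.
So RHS = -∫_0^3 v(x) φ(x) dx = -1179/20.
LHS − RHS = 9 ≠ 0, so the identity fails.
(For a valid weak derivative the identity must hold for EVERY test function, in particular this one. The failure shows v is NOT the weak derivative of u.)
Correct weak derivative would be u'(x) = 3*x**2 + 2*x.


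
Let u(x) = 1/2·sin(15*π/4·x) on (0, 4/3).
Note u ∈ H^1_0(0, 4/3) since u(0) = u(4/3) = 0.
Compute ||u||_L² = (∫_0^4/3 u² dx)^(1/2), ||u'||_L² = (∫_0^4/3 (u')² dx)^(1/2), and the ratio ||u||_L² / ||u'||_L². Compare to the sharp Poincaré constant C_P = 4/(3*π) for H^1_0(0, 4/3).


||u||_L² / ||u'||_L² = 4/(15*π) < C_P = 4/(3*π).

u(x) = 1/2·sin(15*π/4·x), so u'(x) = 15*π*cos(15*π*x/4)/8.
Writing u(x) = A·sin(kπx/L) with A = 1/2 and k = 5, use ∫_0^L sin²(kπx/L) dx = L/2 and ∫_0^L cos²(kπx/L) dx = L/2.
u² = 1/4·sin²(15*π/4·x) and (u')² = 225*π^2/64·cos²(15*π/4·x), and each of sin², cos² integrates to L/2 = 2/3 over (0, 4/3).
∫_0^4/3 u² dx = 1/6, so ||u||_L² = sqrt(6)/6.
∫_0^4/3 (u')² dx = 75*π^2/32, so ||u'||_L² = 5*sqrt(6)*π/8.
Ratio ||u||_L² / ||u'||_L² = 4/(15*π).
Sharp Poincaré constant on H^1_0(0, 4/3) is C_P = L/π = 4/(3*π), achieved by sin(3*π/4·x).
This is the k = 5 harmonic; the ratio L/(kπ) is strictly less than C_P = L/π, consistent with the sharp inequality ||u||_L² ≤ C_P ||u'||_L².


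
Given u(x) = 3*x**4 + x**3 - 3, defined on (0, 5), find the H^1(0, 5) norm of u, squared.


||u||_{H^1}^2 = 113270635/28

The H^1 norm (squared) on an interval (0, L) is
  ||u||_{H^1}^2 = ∫_0^L u(x)^2 dx + ∫_0^L u'(x)^2 dx.
Compute u'(x) = 12*x**3 + 3*x**2.
Then u(x)^2 = 9*x**8 + 6*x**7 + x**6 - 18*x**4 - 6*x**3 + 9 and u'(x)^2 = 144*x**6 + 72*x**5 + 9*x**4.
Integrate each monomial from 0 to 5 using ∫_0^5 c·x^n dx = c·5^(n+1)/(n+1):
  ∫_0^5 u(x)^2 dx = ∫_0^5 (9*x^8 + 6*x^7 + x^6 - 18*x^4 - 6*x^3 + 9) dx. Term by term:
    ∫_0^5 9*x^8 dx = 1953125;  ∫_0^5 6*x^7 dx = 1171875/4;  ∫_0^5 x^6 dx = 78125/7;
    ∫_0^5 -18*x^4 dx = -11250;  ∫_0^5 -6*x^3 dx = -1875/2;  ∫_0^5 9 dx = 45.
  Sum: 1953125 + 1171875/4 + 78125/7 − 11250 − 1875/2 + 45 = 62863135/28.
  ∫_0^5 u'(x)^2 dx = ∫_0^5 (144*x^6 + 72*x^5 + 9*x^4) dx. Term by term:
    ∫_0^5 144*x^6 dx = 11250000/7;  ∫_0^5 72*x^5 dx = 187500;  ∫_0^5 9*x^4 dx = 5625.
  Sum: 11250000/7 + 187500 + 5625 = 12601875/7.
Adding: ||u||_{H^1}^2 = 62863135/28 + 12601875/7 = 113270635/28.


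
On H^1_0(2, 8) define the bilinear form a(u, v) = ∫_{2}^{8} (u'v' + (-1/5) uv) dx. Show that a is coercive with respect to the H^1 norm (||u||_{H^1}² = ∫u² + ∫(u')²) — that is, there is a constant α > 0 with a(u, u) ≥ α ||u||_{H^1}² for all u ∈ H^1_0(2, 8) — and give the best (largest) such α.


α = (-36/5 + π^2)/(π^2 + 36)

Coercivity of a(·,·) on H^1_0(2, 8) means a(u, u) ≥ α ||u||_{H^1}² for every u ∈ H^1_0.
The interval has length L = 6, and Poincaré/coercivity depend only on L. Here a(u, u) = ∫(u')² + (-1/5)·∫u².
Here c = -1/5 < 0 with |c| < (π/L)² = π^2/36, so coercivity still holds. The condition a(u,u) ≥ α||u||_{H^1}² reads (1−α)∫(u')² ≥ (α−c)∫u². Any admissible α is ≤ 1 (rapidly oscillating u have ∫u²/∫(u')² → 0), and α = 1 would force 0 ≥ (1−c)∫u², impossible since c < 1; so 1−α > 0. By the sharp Poincaré inequality on H^1_0 of an interval of length L, ∫(u')² ≥ (π/L)²∫u² with equality for the first sine mode sin(π(x−x₀)/L) (x₀ the left endpoint), so the inequality holds for all u iff (1−α)(π/L)² ≥ α − c, i.e. α ≤ ((π/L)² + c)/((π/L)² + 1) = (1 + c(L/π)²)/(1 + (L/π)²). (Direct route, valid since c ≤ 0: Poincaré gives c∫u² ≥ c(L/π)²∫(u')², so a(u,u) ≥ (1 + c(L/π)²)∫(u')², while ||u||_{H^1}² ≤ (1 + (L/π)²)∫(u')²; dividing yields the same α.) With (π/L)² = π^2/36 and c = -1/5, the largest admissible constant is α = ((π/L)² + c)/((π/L)² + 1).
Simplifying, α = (-36/5 + π^2)/(π^2 + 36).


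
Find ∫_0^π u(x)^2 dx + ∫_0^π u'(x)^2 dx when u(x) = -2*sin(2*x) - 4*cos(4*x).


||u||_{H^1(0,π)}^2 = 146*π

u'(x) = 16*sin(4*x) - 4*cos(2*x).
Expand u² and (u')² and integrate term by term on (0, π), using: for integers n ≥ 1, ∫_0^π sin²(nx) dx = ∫_0^π cos²(nx) dx = π/2; for n ≠ n', ∫_0^π sin(nx)sin(n'x) dx = ∫_0^π cos(nx)cos(n'x) dx = 0; and by product-to-sum, ∫_0^π sin(nx)cos(n'x) dx = ½∫_0^π [sin((n+n')x) + sin((n−n')x)] dx, which is 0 when n+n' is even and 2n/(n²−n'²) when n+n' is odd (it need not vanish on (0, π)).
  u² squared terms: (-4)²·∫cos(4x)² dx = 16·π/2 = 8*π;  (-2)²·∫sin(2x)² dx = 4·π/2 = 2*π.
  u² cross terms: 2·(-4)·(-2)·∫cos(4x)·sin(2x) dx = 16·(0) = 0.
  So ∫_0^π u² dx = 8*π + 2*π + 0 = 10*π.
  (u')² squared terms: (-4)²·∫cos(2x)² dx = 16·π/2 = 8*π;  (16)²·∫sin(4x)² dx = 256·π/2 = 128*π.
  (u')² cross terms: 2·(-4)·(16)·∫cos(2x)·sin(4x) dx = -128·(0) = 0.
  So ∫_0^π (u')² dx = 8*π + 128*π + 0 = 136*π.
||u||_{H^1}^2 = (10*π) + (136*π) = 146*π.


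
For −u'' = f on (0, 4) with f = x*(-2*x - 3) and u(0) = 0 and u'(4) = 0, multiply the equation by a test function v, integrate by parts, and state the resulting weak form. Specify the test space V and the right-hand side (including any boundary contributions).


V = {v ∈ H^1(0, 4) : v(0) = 0} (test functions vanish at x = 0 where u is specified); weak form: ∫_0^4 u'v' dx = ∫_0^4 (x*(-2*x - 3)) v dx for all v ∈ V.

Multiply both sides by a test function v and integrate from 0 to 4:
  ∫_0^4 −u''(x) v(x) dx = ∫_0^4 f(x) v(x) dx.
Integrate the LHS by parts once:
  ∫_0^4 −u'' v dx = −[u'(x) v(x)]_0^4 + ∫_0^4 u'(x) v'(x) dx.
Thus ∫_0^4 u'(x) v'(x) dx = ∫_0^4 f(x) v(x) dx + [u'(x) v(x)]_0^4.
Choose V so that boundary terms are either known or forced to vanish.
Mixed BC: u(0) = 0 (Dirichlet) and u'(4) = 0 (Neumann). Define V = {v ∈ H^1(0, 4) : v(0) = 0}. Then [u' v]_0^4 = u'(4)·v(4) − u'(0)·0 = 0.
Weak formulation: find u (satisfying any essential BC) such that ∫_0^4 u'(x) v'(x) dx = ∫_0^4 f v dx for all v ∈ V (Dirichlet at 0 absorbed into V; the Neumann datum at x = 4 is zero, so no boundary term remains).
Substituting f(x) = x*(-2*x - 3), the right-hand side is ∫_0^4 (x*(-2*x - 3)) v dx.


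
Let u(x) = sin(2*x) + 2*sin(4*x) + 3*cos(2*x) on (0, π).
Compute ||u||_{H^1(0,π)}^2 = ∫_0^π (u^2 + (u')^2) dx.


||u||_{H^1(0,π)}^2 = 59*π

u'(x) = -6*sin(2*x) + 2*cos(2*x) + 8*cos(4*x).
Expand u² and (u')² and integrate term by term on (0, π), using: for integers n ≥ 1, ∫_0^π sin²(nx) dx = ∫_0^π cos²(nx) dx = π/2; for n ≠ n', ∫_0^π sin(nx)sin(n'x) dx = ∫_0^π cos(nx)cos(n'x) dx = 0; and by product-to-sum, ∫_0^π sin(nx)cos(n'x) dx = ½∫_0^π [sin((n+n')x) + sin((n−n')x)] dx, which is 0 when n+n' is even and 2n/(n²−n'²) when n+n' is odd (it need not vanish on (0, π)).
  u² squared terms: (2)²·∫sin(4x)² dx = 4·π/2 = 2*π;  (3)²·∫cos(2x)² dx = 9·π/2 = 9*π/2;  (1)²·∫sin(2x)² dx = 1·π/2 = π/2.
  u² cross terms: 2·(2)·(3)·∫sin(4x)·cos(2x) dx = 12·(0) = 0;  2·(2)·(1)·∫sin(4x)·sin(2x) dx = 4·(0) = 0;  2·(3)·(1)·∫cos(2x)·sin(2x) dx = 6·(0) = 0.
  So ∫_0^π u² dx = 2*π + 9*π/2 + π/2 + 0 + 0 + 0 = 7*π.
  (u')² squared terms: (-6)²·∫sin(2x)² dx = 36·π/2 = 18*π;  (2)²·∫cos(2x)² dx = 4·π/2 = 2*π;  (8)²·∫cos(4x)² dx = 64·π/2 = 32*π.
  (u')² cross terms: 2·(-6)·(2)·∫sin(2x)·cos(2x) dx = -24·(0) = 0;  2·(-6)·(8)·∫sin(2x)·cos(4x) dx = -96·(0) = 0;  2·(2)·(8)·∫cos(2x)·cos(4x) dx = 32·(0) = 0.
  So ∫_0^π (u')² dx = 18*π + 2*π + 32*π + 0 + 0 + 0 = 52*π.
||u||_{H^1}^2 = (7*π) + (52*π) = 59*π.


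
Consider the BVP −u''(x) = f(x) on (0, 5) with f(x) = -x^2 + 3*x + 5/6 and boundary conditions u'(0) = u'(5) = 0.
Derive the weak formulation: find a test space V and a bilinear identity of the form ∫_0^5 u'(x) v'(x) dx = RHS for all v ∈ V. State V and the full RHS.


V = H^1(0, 5) (no boundary constraint on v; u is determined up to an additive constant); weak form: ∫_0^5 u'v' dx = ∫_0^5 (-x^2 + 3*x + 5/6) v dx for all v ∈ V.

Multiply both sides by a test function v and integrate from 0 to 5:
  ∫_0^5 −u''(x) v(x) dx = ∫_0^5 f(x) v(x) dx.
Integrate the LHS by parts once:
  ∫_0^5 −u'' v dx = −[u'(x) v(x)]_0^5 + ∫_0^5 u'(x) v'(x) dx.
Thus ∫_0^5 u'(x) v'(x) dx = ∫_0^5 f(x) v(x) dx + [u'(x) v(x)]_0^5.
Choose V so that boundary terms are either known or forced to vanish.
u has homogeneous Neumann: u'(0) = u'(5) = 0. So [u' v]_0^5 = 0·v(5) − 0·v(0) = 0 for any v; take V = H^1(0, 5).
Weak formulation: find u (satisfying any essential BC) such that ∫_0^5 u'(x) v'(x) dx = ∫_0^5 f v dx for all v ∈ V (homogeneous Neumann, so boundary terms vanish).
Substituting f(x) = -x^2 + 3*x + 5/6, the right-hand side is ∫_0^5 (-x^2 + 3*x + 5/6) v dx.
Compatibility check (pure Neumann): taking v ≡ 1 ∈ V gives 0 = ∫_0^5 f dx + (0) − (0), i.e. ∫_0^5 f dx must equal u'(0) − u'(5) = 0. Indeed ∫_0^5 (-x^2 + 3*x + 5/6) dx = 0, so the data are compatible. The solution is then unique only up to an additive constant (fix it e.g. by requiring ∫_0^5 u dx = 0).


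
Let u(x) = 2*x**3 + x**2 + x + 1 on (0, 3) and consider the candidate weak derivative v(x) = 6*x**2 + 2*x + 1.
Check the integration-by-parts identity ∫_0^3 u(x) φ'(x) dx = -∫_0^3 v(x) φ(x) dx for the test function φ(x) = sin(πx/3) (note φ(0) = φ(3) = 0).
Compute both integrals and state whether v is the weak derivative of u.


LHS = -186/π + 648/π^3, RHS = -186/π + 648/π^3. Yes, v = u' weakly.

u(x) = 2*x**3 + x**2 + x + 1, classical derivative u'(x) = 6*x**2 + 2*x + 1.
φ(x) = sin(πx/3), so φ'(x) = π*cos(π*x/3)/3.
Note φ(0) = φ(3) = 0, so the boundary term u·φ vanishes.
LHS = ∫_0^3 u(x) φ'(x) dx = ∫_0^3 (2*π*x^3*cos(π*x/3)/3 + π*x^2*cos(π*x/3)/3 + π*x*cos(π*x/3)/3 + π*cos(π*x/3)/3) dx. Term by term:
  ∫_0^3 π*cos(π*x/3)/3 dx = 0;  ∫_0^3 π*x*cos(π*x/3)/3 dx = -6/π;  ∫_0^3 π*x^2*cos(π*x/3)/3 dx = -18/π;
  ∫_0^3 2*π*x^3*cos(π*x/3)/3 dx = -162/π + 648/π^3.
Sum: 0 − 6/π − 18/π + -162/π + 648/π^3 = -186/π + 648/π^3.
So LHS = -186/π + 648/π^3.
∫_0^3 v(x) φ(x) dx = ∫_0^3 (6*x^2*sin(π*x/3) + 2*x*sin(π*x/3) + sin(π*x/3)) dx. Term by term:
  ∫_0^3 2*x*sin(π*x/3) dx = 18/π;  ∫_0^3 6*x^2*sin(π*x/3) dx = -648/π^3 + 162/π;  ∫_0^3 sin(π*x/3) dx = 6/π.
Sum: 18/π + -648/π^3 + 162/π + 6/π = -648/π^3 + 186/π.
So RHS = -∫_0^3 v(x) φ(x) dx = -186/π + 648/π^3.
LHS = RHS, so the identity holds for this test φ.
Moreover u is smooth here and v(x) = u'(x) = 6*x**2 + 2*x + 1 pointwise, so the identity holds for every test function. Hence v is the weak derivative of u.


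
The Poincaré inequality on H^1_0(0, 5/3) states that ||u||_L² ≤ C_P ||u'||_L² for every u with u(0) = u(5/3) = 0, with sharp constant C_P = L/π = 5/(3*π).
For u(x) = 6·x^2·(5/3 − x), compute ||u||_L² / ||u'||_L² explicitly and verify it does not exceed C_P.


||u||_L² / ||u'||_L² = 5*sqrt(14)/42 < C_P = 5/(3*π).

u(x) = 6·x^2·(5/3 − x), so u'(x) = 2*x*(10 - 9*x).
u(x) = 6·x^2·(5/3 − x) vanishes at x = 0 and x = 5/3, so u ∈ H^1_0(0, 5/3). Differentiate via the product rule and integrate the resulting polynomials term by term.
  ∫_0^5/3 u² dx = ∫_0^5/3 (36*x^6 - 120*x^5 + 100*x^4) dx. Term by term:
    ∫_0^5/3 36*x^6 dx = 312500/1701;  ∫_0^5/3 -120*x^5 dx = -312500/729;  ∫_0^5/3 100*x^4 dx = 62500/243.
  Sum: 312500/1701 − 312500/729 + 62500/243 = 62500/5103.
  ∫_0^5/3 (u')² dx = ∫_0^5/3 (324*x^4 - 720*x^3 + 400*x^2) dx. Term by term:
    ∫_0^5/3 324*x^4 dx = 2500/3;  ∫_0^5/3 -720*x^3 dx = -12500/9;  ∫_0^5/3 400*x^2 dx = 50000/81.
  Sum: 2500/3 − 12500/9 + 50000/81 = 5000/81.
∫_0^5/3 u² dx = 62500/5103, so ||u||_L² = 250*sqrt(7)/189.
∫_0^5/3 (u')² dx = 5000/81, so ||u'||_L² = 50*sqrt(2)/9.
Ratio ||u||_L² / ||u'||_L² = 5*sqrt(14)/42.
Sharp Poincaré constant on H^1_0(0, 5/3) is C_P = L/π = 5/(3*π), achieved by sin(3*π/5·x).
A polynomial bump cannot attain the sharp Poincaré constant (only the first sine eigenfunction does), so the ratio is strictly less than C_P, consistent with ||u||_L² ≤ C_P ||u'||_L².


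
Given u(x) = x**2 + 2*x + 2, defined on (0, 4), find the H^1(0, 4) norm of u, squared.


||u||_{H^1}^2 = 4384/5

The H^1 norm (squared) on an interval (0, L) is
  ||u||_{H^1}^2 = ∫_0^L u(x)^2 dx + ∫_0^L u'(x)^2 dx.
Compute u'(x) = 2*x + 2.
Then u(x)^2 = x**4 + 4*x**3 + 8*x**2 + 8*x + 4 and u'(x)^2 = 4*x**2 + 8*x + 4.
Integrate each monomial from 0 to 4 using ∫_0^4 c·x^n dx = c·4^(n+1)/(n+1):
  ∫_0^4 u(x)^2 dx = ∫_0^4 (x^4 + 4*x^3 + 8*x^2 + 8*x + 4) dx. Term by term:
    ∫_0^4 x^4 dx = 1024/5;  ∫_0^4 4*x^3 dx = 256;  ∫_0^4 8*x^2 dx = 512/3;
    ∫_0^4 8*x dx = 64;  ∫_0^4 4 dx = 16.
  Sum: 1024/5 + 256 + 512/3 + 64 + 16 = 10672/15.
  ∫_0^4 u'(x)^2 dx = ∫_0^4 (4*x^2 + 8*x + 4) dx. Term by term:
    ∫_0^4 4*x^2 dx = 256/3;  ∫_0^4 8*x dx = 64;  ∫_0^4 4 dx = 16.
  Sum: 256/3 + 64 + 16 = 496/3.
Adding: ||u||_{H^1}^2 = 10672/15 + 496/3 = 4384/5.


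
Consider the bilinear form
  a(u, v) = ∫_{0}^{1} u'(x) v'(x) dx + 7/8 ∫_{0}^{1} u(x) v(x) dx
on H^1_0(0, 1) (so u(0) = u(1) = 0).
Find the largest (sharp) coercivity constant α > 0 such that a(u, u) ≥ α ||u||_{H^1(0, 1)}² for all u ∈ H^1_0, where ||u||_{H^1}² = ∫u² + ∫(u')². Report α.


α = (7/8 + π^2)/(1 + π^2)

Coercivity of a(·,·) on H^1_0(0, 1) means a(u, u) ≥ α ||u||_{H^1}² for every u ∈ H^1_0.
The interval has length L = 1, and Poincaré/coercivity depend only on L. Here a(u, u) = ∫(u')² + (7/8)·∫u².
Here 0 < c = 7/8 < 1. The condition a(u,u) ≥ α||u||_{H^1}² reads (1−α)∫(u')² ≥ (α−c)∫u². Any admissible α is ≤ 1 (rapidly oscillating u have ∫u²/∫(u')² → 0), and α = 1 would force 0 ≥ (1−c)∫u², impossible since c < 1; so 1−α > 0. By the sharp Poincaré inequality on H^1_0 of an interval of length L, ∫(u')² ≥ (π/L)²∫u² with equality for the first sine mode sin(π(x−x₀)/L) (x₀ the left endpoint), so the inequality holds for all u iff (1−α)(π/L)² ≥ α − c, i.e. α ≤ ((π/L)² + c)/((π/L)² + 1) = (1 + c(L/π)²)/(1 + (L/π)²). With (π/L)² = π^2 and c = 7/8, the largest admissible constant is α = ((π/L)² + c)/((π/L)² + 1).
Simplifying, α = (7/8 + π^2)/(1 + π^2).


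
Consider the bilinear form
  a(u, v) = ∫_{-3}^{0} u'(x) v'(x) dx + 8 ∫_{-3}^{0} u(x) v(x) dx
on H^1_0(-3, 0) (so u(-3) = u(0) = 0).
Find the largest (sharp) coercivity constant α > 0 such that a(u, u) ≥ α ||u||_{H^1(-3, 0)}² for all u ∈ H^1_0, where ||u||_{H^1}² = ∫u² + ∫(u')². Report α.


α = 1

Coercivity of a(·,·) on H^1_0(-3, 0) means a(u, u) ≥ α ||u||_{H^1}² for every u ∈ H^1_0.
The interval has length L = 3, and Poincaré/coercivity depend only on L. Here a(u, u) = ∫(u')² + (8)·∫u².
Here c = 8 ≥ 1, so a(u,u) = ∫(u')² + c∫u² ≥ ∫(u')² + ∫u² = ||u||_{H^1}², i.e. α = 1 works. No larger α is possible: a(u,u) ≥ α||u||_{H^1}² means (1−α)∫(u')² ≥ (α−c)∫u², and for the modes u_n = sin(nπ(x−x₀)/L) (x₀ the left endpoint) one has ∫u_n²/∫(u_n')² = (L/(nπ))² → 0, so a(u_n,u_n)/||u_n||_{H^1}² → 1. Hence the optimal constant is α = 1.
Therefore α = 1.


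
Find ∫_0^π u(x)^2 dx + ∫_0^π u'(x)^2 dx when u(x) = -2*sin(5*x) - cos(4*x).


||u||_{H^1(0,π)}^2 = 680/9 + 121*π/2

u'(x) = 4*sin(4*x) - 10*cos(5*x).
Expand u² and (u')² and integrate term by term on (0, π), using: for integers n ≥ 1, ∫_0^π sin²(nx) dx = ∫_0^π cos²(nx) dx = π/2; for n ≠ n', ∫_0^π sin(nx)sin(n'x) dx = ∫_0^π cos(nx)cos(n'x) dx = 0; and by product-to-sum, ∫_0^π sin(nx)cos(n'x) dx = ½∫_0^π [sin((n+n')x) + sin((n−n')x)] dx, which is 0 when n+n' is even and 2n/(n²−n'²) when n+n' is odd (it need not vanish on (0, π)).
  u² squared terms: (-1)²·∫cos(4x)² dx = 1·π/2 = π/2;  (-2)²·∫sin(5x)² dx = 4·π/2 = 2*π.
  u² cross terms: 2·(-1)·(-2)·∫cos(4x)·sin(5x) dx = 4·(10/9) = 40/9.
  So ∫_0^π u² dx = π/2 + 2*π + 40/9 = 40/9 + 5*π/2.
  (u')² squared terms: (-10)²·∫cos(5x)² dx = 100·π/2 = 50*π;  (4)²·∫sin(4x)² dx = 16·π/2 = 8*π.
  (u')² cross terms: 2·(-10)·(4)·∫cos(5x)·sin(4x) dx = -80·(-8/9) = 640/9.
  So ∫_0^π (u')² dx = 50*π + 8*π + 640/9 = 640/9 + 58*π.
||u||_{H^1}^2 = (40/9 + 5*π/2) + (640/9 + 58*π) = 680/9 + 121*π/2.


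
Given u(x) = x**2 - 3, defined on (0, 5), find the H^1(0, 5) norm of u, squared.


||u||_{H^1}^2 = 1760/3

The H^1 norm (squared) on an interval (0, L) is
  ||u||_{H^1}^2 = ∫_0^L u(x)^2 dx + ∫_0^L u'(x)^2 dx.
Compute u'(x) = 2*x.
Then u(x)^2 = x**4 - 6*x**2 + 9 and u'(x)^2 = 4*x**2.
Integrate each monomial from 0 to 5 using ∫_0^5 c·x^n dx = c·5^(n+1)/(n+1):
  ∫_0^5 u(x)^2 dx = ∫_0^5 (x^4 - 6*x^2 + 9) dx. Term by term:
    ∫_0^5 x^4 dx = 625;  ∫_0^5 -6*x^2 dx = -250;  ∫_0^5 9 dx = 45.
  Sum: 625 − 250 + 45 = 420.
  ∫_0^5 u'(x)^2 dx = ∫_0^5 (4*x^2) dx. Term by term:
    ∫_0^5 4*x^2 dx = 500/3.
Adding: ||u||_{H^1}^2 = 420 + 500/3 = 1760/3.
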